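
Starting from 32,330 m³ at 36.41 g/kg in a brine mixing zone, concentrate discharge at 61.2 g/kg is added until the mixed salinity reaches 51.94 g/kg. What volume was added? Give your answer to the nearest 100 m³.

54200 m³

Salt balance: 32,330×36.41 + V×61.2 = (32,330+V)×51.94
1,177,135.3 + 61.2V = 1,679,220.2 + 51.94V
502,084.9 = 9.26V
V = 54,220.83 m³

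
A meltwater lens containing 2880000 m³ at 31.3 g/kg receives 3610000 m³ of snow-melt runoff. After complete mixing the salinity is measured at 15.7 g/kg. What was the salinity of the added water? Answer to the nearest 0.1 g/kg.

3.3 g/kg

Salt balance: 2,880,000×31.3 + 3,610,000×S = 6,490,000×15.7
90,144,000 + 3,610,000·S = 101,893,000
S = (101,893,000 − 90,144,000) / 3,610,000 = 3.2546 g/kg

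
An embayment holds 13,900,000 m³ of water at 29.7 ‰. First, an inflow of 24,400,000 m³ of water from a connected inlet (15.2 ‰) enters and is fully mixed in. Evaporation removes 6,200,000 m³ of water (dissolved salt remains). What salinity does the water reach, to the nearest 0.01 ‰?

24.41 ‰

After mixing: salt = 13,900,000×29.7 + 24,400,000×15.2 = 783,710,000; volume = 38,300,000 m³
After evaporation: salt unchanged = 783,710,000; volume = 38,300,000 − 6,200,000 = 32,100,000 m³
S = 783,710,000 / 32,100,000 = 24.4146 ‰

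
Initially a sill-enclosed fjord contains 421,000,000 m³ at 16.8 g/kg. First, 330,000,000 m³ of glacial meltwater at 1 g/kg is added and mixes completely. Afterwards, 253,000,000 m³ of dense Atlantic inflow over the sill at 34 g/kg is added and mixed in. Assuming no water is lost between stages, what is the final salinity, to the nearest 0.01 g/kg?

15.94 g/kg

Total salt / total volume:
Initial salt = 421,000,000×16.8 = 7,072,800,000
After stage 1: salt = 7,072,800,000 + 330,000,000×1 = 7,402,800,000; volume = 751,000,000 m³; S = 9.857 g/kg
After stage 2: salt = 7,402,800,000 + 253,000,000×34 = 16,004,800,000; volume = 1,004,000,000 m³
S = 16,004,800,000 / 1,004,000,000 = 15.941 g/kg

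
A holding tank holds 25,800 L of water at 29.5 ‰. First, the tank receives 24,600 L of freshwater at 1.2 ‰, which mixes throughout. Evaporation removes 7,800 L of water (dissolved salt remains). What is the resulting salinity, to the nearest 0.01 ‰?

After mixing: salt = 25,800×29.5 + 24,600×1.2 = 790,620; volume = 50,400 L
After evaporation: salt unchanged = 790,620; volume = 50,400 − 7,800 = 42,600 L
S = 790,620 / 42,600 = 18.5592 ‰

18.56 ‰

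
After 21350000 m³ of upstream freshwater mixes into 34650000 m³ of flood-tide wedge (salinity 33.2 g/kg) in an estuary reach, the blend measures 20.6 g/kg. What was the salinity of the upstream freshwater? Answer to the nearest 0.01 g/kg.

0.15 g/kg

Salt balance: 34,650,000×33.2 + 21,350,000×S = 56,000,000×20.6
1,150,380,000 + 21,350,000·S = 1,153,600,000
S = (1,153,600,000 − 1,150,380,000) / 21,350,000 = 0.1508 g/kg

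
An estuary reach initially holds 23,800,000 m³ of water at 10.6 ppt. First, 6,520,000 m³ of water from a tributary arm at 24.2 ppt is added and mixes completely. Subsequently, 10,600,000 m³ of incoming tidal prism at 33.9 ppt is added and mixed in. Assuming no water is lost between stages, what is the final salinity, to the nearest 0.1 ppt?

18.8 ppt

Weighted by volume,
Initial salt = 23,800,000×10.6 = 252,280,000
After stage 1: salt = 252,280,000 + 6,520,000×24.2 = 410,064,000; volume = 30,320,000 m³; S = 13.525 ppt
After stage 2: salt = 410,064,000 + 10,600,000×33.9 = 769,404,000; volume = 40,920,000 m³
S = 769,404,000 / 40,920,000 = 18.8026 ppt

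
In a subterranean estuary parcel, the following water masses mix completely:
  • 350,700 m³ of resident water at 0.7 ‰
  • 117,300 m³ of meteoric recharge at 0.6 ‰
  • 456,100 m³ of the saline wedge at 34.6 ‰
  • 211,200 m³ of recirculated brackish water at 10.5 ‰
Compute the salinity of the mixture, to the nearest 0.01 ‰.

16.13 ‰

Weighted by volume,
salt = 350,700×0.7 + 117,300×0.6 + 456,100×34.6 + 211,200×10.5 = 245,490 + 70,380 + 15,781,060 + 2,217,600 = 18,314,530
volume = 350,700 + 117,300 + 456,100 + 211,200 = 1,135,300 m³
S = 18,314,530 / 1,135,300 = 16.1319 ‰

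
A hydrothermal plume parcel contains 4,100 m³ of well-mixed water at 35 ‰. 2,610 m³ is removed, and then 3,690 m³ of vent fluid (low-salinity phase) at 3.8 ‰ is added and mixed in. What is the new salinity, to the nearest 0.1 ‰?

12.8 ‰

Remaining after removal: 1,490 m³ at 35 ‰ (salt = 52,150)
After addition: salt = 52,150 + 3,690×3.8 = 66,172; volume = 5,180 m³
S = 66,172 / 5,180 = 12.7745 ‰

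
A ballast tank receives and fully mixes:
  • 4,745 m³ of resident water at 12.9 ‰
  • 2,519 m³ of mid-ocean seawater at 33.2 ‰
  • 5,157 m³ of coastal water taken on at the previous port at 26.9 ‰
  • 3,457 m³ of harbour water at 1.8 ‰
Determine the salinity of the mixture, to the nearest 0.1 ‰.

18.3 ‰

By conservation of dissolved salt,
salt = 4,745×12.9 + 2,519×33.2 + 5,157×26.9 + 3,457×1.8 = 61,210.5 + 83,630.8 + 138,723.3 + 6,222.6 = 289,787.2
volume = 4,745 + 2,519 + 5,157 + 3,457 = 15,878 m³
S = 289,787.2 / 15,878 = 18.251 ‰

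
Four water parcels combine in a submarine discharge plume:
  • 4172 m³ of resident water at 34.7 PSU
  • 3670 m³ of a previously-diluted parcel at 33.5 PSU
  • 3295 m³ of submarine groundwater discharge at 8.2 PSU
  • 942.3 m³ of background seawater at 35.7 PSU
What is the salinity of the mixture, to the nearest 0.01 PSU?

27.18 PSU

By conservation of dissolved salt,
salt = 4,172×34.7 + 3,670×33.5 + 3,295×8.2 + 942.3×35.7 = 144,768.4 + 122,945 + 27,019 + 33,640.11 = 328,372.51
volume = 4,172 + 3,670 + 3,295 + 942.3 = 12,079.3 m³
S = 328,372.51 / 12,079.3 = 27.1847 PSU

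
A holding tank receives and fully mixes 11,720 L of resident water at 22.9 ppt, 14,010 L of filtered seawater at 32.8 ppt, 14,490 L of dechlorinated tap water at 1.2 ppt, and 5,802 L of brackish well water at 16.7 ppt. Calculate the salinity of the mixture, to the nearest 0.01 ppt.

18.30 ppt

Weighted by volume,
salt = 11,720×22.9 + 14,010×32.8 + 14,490×1.2 + 5,802×16.7 = 268,388 + 459,528 + 17,388 + 96,893.4 = 842,197.4
volume = 11,720 + 14,010 + 14,490 + 5,802 = 46,022 L
S = 842,197.4 / 46,022 = 18.2999 ppt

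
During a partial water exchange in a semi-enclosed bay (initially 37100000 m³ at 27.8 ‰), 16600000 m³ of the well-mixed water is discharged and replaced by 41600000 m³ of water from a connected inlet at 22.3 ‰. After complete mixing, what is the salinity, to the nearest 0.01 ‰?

Remaining after removal: 20,500,000 m³ at 27.8 ‰ (salt = 569,900,000)
After addition: salt = 569,900,000 + 41,600,000×22.3 = 1,497,580,000; volume = 62,100,000 m³
S = 1,497,580,000 / 62,100,000 = 24.1156 ‰

24.12 ‰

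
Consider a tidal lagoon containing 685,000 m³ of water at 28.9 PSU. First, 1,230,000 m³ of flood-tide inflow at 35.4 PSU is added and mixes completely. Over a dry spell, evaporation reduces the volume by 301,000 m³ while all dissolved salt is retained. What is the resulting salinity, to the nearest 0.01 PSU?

After mixing: salt = 685,000×28.9 + 1,230,000×35.4 = 63,338,500; volume = 1,915,000 m³
After evaporation: salt unchanged = 63,338,500; volume = 1,915,000 − 301,000 = 1,614,000 m³
S = 63,338,500 / 1,614,000 = 39.2432 PSU

39.24 PSU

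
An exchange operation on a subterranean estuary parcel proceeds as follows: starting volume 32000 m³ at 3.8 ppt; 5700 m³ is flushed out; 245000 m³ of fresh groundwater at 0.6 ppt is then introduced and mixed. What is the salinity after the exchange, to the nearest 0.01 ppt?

Remaining after removal: 26,300 m³ at 3.8 ppt (salt = 99,940)
After addition: salt = 99,940 + 245,000×0.6 = 246,940; volume = 271,300 m³
S = 246,940 / 271,300 = 0.9102 ppt

0.91 ppt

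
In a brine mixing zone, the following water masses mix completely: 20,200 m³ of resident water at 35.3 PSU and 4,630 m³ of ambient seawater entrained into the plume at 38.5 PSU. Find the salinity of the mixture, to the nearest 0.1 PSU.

Total salt / total volume:
salt = 20,200×35.3 + 4,630×38.5 = 713,060 + 178,255 = 891,315
volume = 20,200 + 4,630 = 24,830 m³
S = 891,315 / 24,830 = 35.897 PSU

35.9 PSU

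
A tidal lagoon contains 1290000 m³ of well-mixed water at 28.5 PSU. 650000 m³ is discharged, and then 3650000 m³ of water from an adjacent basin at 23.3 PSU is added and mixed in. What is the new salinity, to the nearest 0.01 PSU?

24.08 PSU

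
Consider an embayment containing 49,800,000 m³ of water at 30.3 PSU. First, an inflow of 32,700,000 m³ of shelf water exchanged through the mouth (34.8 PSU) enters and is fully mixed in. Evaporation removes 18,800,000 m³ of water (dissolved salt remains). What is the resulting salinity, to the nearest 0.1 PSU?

41.6 PSU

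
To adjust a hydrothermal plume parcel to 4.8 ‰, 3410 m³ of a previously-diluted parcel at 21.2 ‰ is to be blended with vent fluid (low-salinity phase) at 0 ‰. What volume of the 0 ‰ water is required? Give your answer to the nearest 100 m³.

11700 m³

Salt balance: 3,410×21.2 + V×0 = (3,410+V)×4.8
72,292 + 0V = 16,368 + 4.8V
55,924 = 4.8V
V = 11,650.83 m³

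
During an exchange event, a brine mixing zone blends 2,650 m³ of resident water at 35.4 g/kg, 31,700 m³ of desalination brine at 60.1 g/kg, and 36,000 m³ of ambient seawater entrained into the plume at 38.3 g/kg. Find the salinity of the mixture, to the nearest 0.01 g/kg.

Mass of salt is conserved:
salt = 2,650×35.4 + 31,700×60.1 + 36,000×38.3 = 93,810 + 1,905,170 + 1,378,800 = 3,377,780
volume = 2,650 + 31,700 + 36,000 = 70,350 m³
S = 3,377,780 / 70,350 = 48.0139 g/kg

48.01 g/kg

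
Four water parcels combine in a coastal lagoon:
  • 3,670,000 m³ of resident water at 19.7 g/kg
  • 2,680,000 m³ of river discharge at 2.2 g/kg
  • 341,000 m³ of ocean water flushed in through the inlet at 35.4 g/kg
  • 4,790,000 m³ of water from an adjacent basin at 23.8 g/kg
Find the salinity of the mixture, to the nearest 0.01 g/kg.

Conserving salt mass:
salt = 3,670,000×19.7 + 2,680,000×2.2 + 341,000×35.4 + 4,790,000×23.8 = 72,299,000 + 5,896,000 + 12,071,400 + 114,002,000 = 204,268,400
volume = 3,670,000 + 2,680,000 + 341,000 + 4,790,000 = 11,481,000 m³
S = 204,268,400 / 11,481,000 = 17.7919 g/kg

17.79 g/kg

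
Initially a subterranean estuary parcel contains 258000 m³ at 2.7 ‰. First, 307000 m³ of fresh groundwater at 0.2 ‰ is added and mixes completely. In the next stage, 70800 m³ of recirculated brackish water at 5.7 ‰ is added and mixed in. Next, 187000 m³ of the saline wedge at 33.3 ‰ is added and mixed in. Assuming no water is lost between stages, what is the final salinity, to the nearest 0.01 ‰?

Weighted by volume,
Initial salt = 258,000×2.7 = 696,600
After stage 1: salt = 696,600 + 307,000×0.2 = 758,000; volume = 565,000 m³; S = 1.342 ‰
After stage 2: salt = 758,000 + 70,800×5.7 = 1,161,560; volume = 635,800 m³; S = 1.827 ‰
After stage 3: salt = 1,161,560 + 187,000×33.3 = 7,388,660; volume = 822,800 m³
S = 7,388,660 / 822,800 = 8.9799 ‰

8.98 ‰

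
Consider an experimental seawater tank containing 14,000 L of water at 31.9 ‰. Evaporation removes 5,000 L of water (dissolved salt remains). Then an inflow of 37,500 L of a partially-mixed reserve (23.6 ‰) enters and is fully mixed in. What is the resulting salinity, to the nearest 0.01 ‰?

28.64 ‰

After evaporation: salt = 14,000×31.9 = 446,600; volume = 14,000 − 5,000 = 9,000 L
After mixing: salt = 446,600 + 37,500×23.6 = 1,331,600; volume = 9,000 + 37,500 = 46,500 L
S = 1,331,600 / 46,500 = 28.6366 ‰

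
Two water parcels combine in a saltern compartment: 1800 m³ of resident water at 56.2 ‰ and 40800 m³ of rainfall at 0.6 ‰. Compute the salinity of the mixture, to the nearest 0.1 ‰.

Salt balance:
salt = 1,800×56.2 + 40,800×0.6 = 101,160 + 24,480 = 125,640
volume = 1,800 + 40,800 = 42,600 m³
S = 125,640 / 42,600 = 2.949 ‰

2.9 ‰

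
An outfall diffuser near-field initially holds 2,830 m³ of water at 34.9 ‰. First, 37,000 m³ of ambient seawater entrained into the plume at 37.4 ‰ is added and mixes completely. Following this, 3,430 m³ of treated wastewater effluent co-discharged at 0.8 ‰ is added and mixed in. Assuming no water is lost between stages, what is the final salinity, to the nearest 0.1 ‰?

34.3 ‰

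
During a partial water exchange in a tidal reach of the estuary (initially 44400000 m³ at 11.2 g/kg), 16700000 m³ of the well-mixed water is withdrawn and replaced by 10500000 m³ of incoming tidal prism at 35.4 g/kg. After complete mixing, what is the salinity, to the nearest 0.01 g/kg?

17.85 g/kg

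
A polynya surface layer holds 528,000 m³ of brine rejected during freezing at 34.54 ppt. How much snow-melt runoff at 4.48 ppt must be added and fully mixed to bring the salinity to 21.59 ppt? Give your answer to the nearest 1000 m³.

Salt balance: 528,000×34.54 + V×4.48 = (528,000+V)×21.59
18,237,120 + 4.48V = 11,399,520 + 21.59V
6,837,600 = 17.11V
V = 399,625.95 m³

400000 m³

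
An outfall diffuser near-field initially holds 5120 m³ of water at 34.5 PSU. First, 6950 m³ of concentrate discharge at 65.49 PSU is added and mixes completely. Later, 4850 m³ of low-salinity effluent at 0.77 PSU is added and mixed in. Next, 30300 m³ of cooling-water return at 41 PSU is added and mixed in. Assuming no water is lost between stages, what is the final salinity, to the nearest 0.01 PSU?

Conserving salt mass:
Initial salt = 5,120×34.5 = 176,640
After stage 1: salt = 176,640 + 6,950×65.49 = 631,795.5; volume = 12,070 m³; S = 52.344 PSU
After stage 2: salt = 631,795.5 + 4,850×0.77 = 635,530; volume = 16,920 m³; S = 37.561 PSU
After stage 3: salt = 635,530 + 30,300×41 = 1,877,830; volume = 47,220 m³
S = 1,877,830 / 47,220 = 39.7677 PSU

39.77 PSU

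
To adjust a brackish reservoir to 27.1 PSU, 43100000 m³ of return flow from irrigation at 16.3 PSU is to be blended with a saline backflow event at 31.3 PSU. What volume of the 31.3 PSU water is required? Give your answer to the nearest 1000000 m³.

Salt balance: 43,100,000×16.3 + V×31.3 = (43,100,000+V)×27.1
702,530,000 + 31.3V = 1,168,010,000 + 27.1V
465,480,000 = 4.2V
V = 110,828,571.43 m³

111000000 m³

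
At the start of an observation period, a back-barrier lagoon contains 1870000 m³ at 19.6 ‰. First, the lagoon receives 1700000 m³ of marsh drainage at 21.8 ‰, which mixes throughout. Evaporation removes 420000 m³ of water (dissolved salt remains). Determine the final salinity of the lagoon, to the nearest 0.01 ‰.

After mixing: salt = 1,870,000×19.6 + 1,700,000×21.8 = 73,712,000; volume = 3,570,000 m³
After evaporation: salt unchanged = 73,712,000; volume = 3,570,000 − 420,000 = 3,150,000 m³
S = 73,712,000 / 3,150,000 = 23.4006 ‰

23.40 ‰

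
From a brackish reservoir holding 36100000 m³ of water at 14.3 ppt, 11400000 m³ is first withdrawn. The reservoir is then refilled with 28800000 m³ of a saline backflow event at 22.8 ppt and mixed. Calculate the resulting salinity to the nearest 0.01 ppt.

18.88 ppt

Remaining after removal: 24,700,000 m³ at 14.3 ppt (salt = 353,210,000)
After addition: salt = 353,210,000 + 28,800,000×22.8 = 1,009,850,000; volume = 53,500,000 m³
S = 1,009,850,000 / 53,500,000 = 18.8757 ppt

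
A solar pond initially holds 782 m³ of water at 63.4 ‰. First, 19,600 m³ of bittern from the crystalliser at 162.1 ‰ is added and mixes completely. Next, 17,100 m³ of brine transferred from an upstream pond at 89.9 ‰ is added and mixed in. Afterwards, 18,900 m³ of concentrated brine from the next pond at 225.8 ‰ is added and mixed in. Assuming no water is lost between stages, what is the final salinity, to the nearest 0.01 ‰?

160.19 ‰

Conserving salt mass:
Initial salt = 782×63.4 = 49,578.8
After stage 1: salt = 49,578.8 + 19,600×162.1 = 3,226,738.8; volume = 20,382 m³; S = 158.313 ‰
After stage 2: salt = 3,226,738.8 + 17,100×89.9 = 4,764,028.8; volume = 37,482 m³; S = 127.102 ‰
After stage 3: salt = 4,764,028.8 + 18,900×225.8 = 9,031,648.8; volume = 56,382 m³
S = 9,031,648.8 / 56,382 = 160.1867 ‰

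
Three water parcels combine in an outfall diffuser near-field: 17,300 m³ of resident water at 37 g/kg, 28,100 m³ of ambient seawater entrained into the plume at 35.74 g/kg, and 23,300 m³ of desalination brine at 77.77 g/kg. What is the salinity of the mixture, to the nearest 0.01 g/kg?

By conservation of dissolved salt,
salt = 17,300×37 + 28,100×35.74 + 23,300×77.77 = 640,100 + 1,004,294 + 1,812,041 = 3,456,435
volume = 17,300 + 28,100 + 23,300 = 68,700 m³
S = 3,456,435 / 68,700 = 50.312 g/kg

50.31 g/kg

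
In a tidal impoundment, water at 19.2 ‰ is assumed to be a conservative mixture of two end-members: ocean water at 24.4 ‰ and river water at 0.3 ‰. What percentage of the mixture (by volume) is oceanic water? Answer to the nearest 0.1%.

78.4%

Let g be the oceanic fraction. Salt balance per unit volume:
g×24.4 + (1−g)×0.3 = 19.2
g = (19.2 − 0.3) / (24.4 − 0.3) = 18.9/24.1 = 0.7842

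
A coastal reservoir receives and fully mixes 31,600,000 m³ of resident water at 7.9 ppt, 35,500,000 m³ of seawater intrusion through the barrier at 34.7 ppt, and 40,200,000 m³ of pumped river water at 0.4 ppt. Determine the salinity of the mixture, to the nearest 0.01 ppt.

By conservation of dissolved salt,
salt = 31,600,000×7.9 + 35,500,000×34.7 + 40,200,000×0.4 = 249,640,000 + 1,231,850,000 + 16,080,000 = 1,497,570,000
volume = 31,600,000 + 35,500,000 + 40,200,000 = 107,300,000 m³
S = 1,497,570,000 / 107,300,000 = 13.9568 ppt

13.96 ppt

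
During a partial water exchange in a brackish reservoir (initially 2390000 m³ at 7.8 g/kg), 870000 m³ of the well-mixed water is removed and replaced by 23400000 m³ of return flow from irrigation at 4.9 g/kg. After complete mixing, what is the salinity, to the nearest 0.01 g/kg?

5.08 g/kg

Remaining after removal: 1,520,000 m³ at 7.8 g/kg (salt = 11,856,000)
After addition: salt = 11,856,000 + 23,400,000×4.9 = 126,516,000; volume = 24,920,000 m³
S = 126,516,000 / 24,920,000 = 5.0769 g/kg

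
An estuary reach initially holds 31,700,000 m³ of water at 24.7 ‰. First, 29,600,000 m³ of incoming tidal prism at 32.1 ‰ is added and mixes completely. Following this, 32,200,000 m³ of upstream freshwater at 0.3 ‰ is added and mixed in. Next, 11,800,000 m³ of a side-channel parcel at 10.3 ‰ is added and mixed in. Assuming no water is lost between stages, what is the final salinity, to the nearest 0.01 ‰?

17.71 ‰

Salt balance:
Initial salt = 31,700,000×24.7 = 782,990,000
After stage 1: salt = 782,990,000 + 29,600,000×32.1 = 1,733,150,000; volume = 61,300,000 m³; S = 28.273 ‰
After stage 2: salt = 1,733,150,000 + 32,200,000×0.3 = 1,742,810,000; volume = 93,500,000 m³; S = 18.64 ‰
After stage 3: salt = 1,742,810,000 + 11,800,000×10.3 = 1,864,350,000; volume = 105,300,000 m³
S = 1,864,350,000 / 105,300,000 = 17.7051 ‰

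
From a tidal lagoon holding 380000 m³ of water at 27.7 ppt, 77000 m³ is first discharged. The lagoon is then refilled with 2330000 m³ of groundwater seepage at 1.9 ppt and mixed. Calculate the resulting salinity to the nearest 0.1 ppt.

Remaining after removal: 303,000 m³ at 27.7 ppt (salt = 8,393,100)
After addition: salt = 8,393,100 + 2,330,000×1.9 = 12,820,100; volume = 2,633,000 m³
S = 12,820,100 / 2,633,000 = 4.869 ppt

4.9 ppt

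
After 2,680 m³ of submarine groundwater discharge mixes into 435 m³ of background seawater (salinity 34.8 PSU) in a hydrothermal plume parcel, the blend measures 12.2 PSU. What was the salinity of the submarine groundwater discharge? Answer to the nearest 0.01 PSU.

8.53 PSU

Salt balance: 435×34.8 + 2,680×S = 3,115×12.2
15,138 + 2,680·S = 38,003
S = (38,003 − 15,138) / 2,680 = 8.5317 PSU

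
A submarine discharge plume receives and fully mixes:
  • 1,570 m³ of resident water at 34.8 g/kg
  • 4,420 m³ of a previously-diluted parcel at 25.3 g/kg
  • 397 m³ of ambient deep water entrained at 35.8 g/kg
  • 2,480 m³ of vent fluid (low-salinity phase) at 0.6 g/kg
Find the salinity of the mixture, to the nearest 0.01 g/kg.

Total salt / total volume:
salt = 1,570×34.8 + 4,420×25.3 + 397×35.8 + 2,480×0.6 = 54,636 + 111,826 + 14,212.6 + 1,488 = 182,162.6
volume = 1,570 + 4,420 + 397 + 2,480 = 8,867 m³
S = 182,162.6 / 8,867 = 20.5439 g/kg

20.54 g/kg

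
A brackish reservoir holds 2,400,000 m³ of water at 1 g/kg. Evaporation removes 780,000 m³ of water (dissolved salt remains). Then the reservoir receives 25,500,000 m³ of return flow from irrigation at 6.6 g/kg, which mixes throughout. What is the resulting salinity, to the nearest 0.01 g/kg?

6.29 g/kg

After evaporation: salt = 2,400,000×1 = 2,400,000; volume = 2,400,000 − 780,000 = 1,620,000 m³
After mixing: salt = 2,400,000 + 25,500,000×6.6 = 170,700,000; volume = 1,620,000 + 25,500,000 = 27,120,000 m³
S = 170,700,000 / 27,120,000 = 6.2942 g/kg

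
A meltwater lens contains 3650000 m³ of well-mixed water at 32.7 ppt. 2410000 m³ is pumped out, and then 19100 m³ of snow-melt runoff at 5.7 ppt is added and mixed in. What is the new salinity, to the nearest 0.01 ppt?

Remaining after removal: 1,240,000 m³ at 32.7 ppt (salt = 40,548,000)
After addition: salt = 40,548,000 + 19,100×5.7 = 40,656,870; volume = 1,259,100 m³
S = 40,656,870 / 1,259,100 = 32.2904 ppt

32.29 ppt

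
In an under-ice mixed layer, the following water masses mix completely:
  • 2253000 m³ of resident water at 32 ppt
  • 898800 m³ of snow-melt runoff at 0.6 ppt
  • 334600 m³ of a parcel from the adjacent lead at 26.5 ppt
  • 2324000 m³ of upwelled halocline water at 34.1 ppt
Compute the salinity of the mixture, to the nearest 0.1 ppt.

27.7 ppt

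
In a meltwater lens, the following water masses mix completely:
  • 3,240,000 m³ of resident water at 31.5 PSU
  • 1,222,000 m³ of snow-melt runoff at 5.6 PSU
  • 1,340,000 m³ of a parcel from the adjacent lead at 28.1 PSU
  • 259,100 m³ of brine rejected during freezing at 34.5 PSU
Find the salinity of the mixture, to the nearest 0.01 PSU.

25.65 PSU

Salt balance:
salt = 3,240,000×31.5 + 1,222,000×5.6 + 1,340,000×28.1 + 259,100×34.5 = 102,060,000 + 6,843,200 + 37,654,000 + 8,938,950 = 155,496,150
volume = 3,240,000 + 1,222,000 + 1,340,000 + 259,100 = 6,061,100 m³
S = 155,496,150 / 6,061,100 = 25.6548 PSU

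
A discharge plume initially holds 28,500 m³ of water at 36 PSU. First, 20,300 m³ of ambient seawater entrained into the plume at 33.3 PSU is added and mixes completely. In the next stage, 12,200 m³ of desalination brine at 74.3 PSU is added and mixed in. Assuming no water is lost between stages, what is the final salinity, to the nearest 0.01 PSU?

Total salt / total volume:
Initial salt = 28,500×36 = 1,026,000
After stage 1: salt = 1,026,000 + 20,300×33.3 = 1,701,990; volume = 48,800 m³; S = 34.877 PSU
After stage 2: salt = 1,701,990 + 12,200×74.3 = 2,608,450; volume = 61,000 m³
S = 2,608,450 / 61,000 = 42.7615 PSU

42.76 PSU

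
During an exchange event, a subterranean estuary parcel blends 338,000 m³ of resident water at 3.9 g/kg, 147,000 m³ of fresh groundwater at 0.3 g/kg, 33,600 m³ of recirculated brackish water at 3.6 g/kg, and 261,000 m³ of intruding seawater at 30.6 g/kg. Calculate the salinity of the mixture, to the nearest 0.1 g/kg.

Total salt / total volume:
salt = 338,000×3.9 + 147,000×0.3 + 33,600×3.6 + 261,000×30.6 = 1,318,200 + 44,100 + 120,960 + 7,986,600 = 9,469,860
volume = 338,000 + 147,000 + 33,600 + 261,000 = 779,600 m³
S = 9,469,860 / 779,600 = 12.147 g/kg

12.1 g/kg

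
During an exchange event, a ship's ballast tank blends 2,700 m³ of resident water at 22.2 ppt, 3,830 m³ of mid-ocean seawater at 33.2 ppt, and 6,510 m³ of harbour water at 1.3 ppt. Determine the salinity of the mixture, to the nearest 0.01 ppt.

Conserving salt mass:
salt = 2,700×22.2 + 3,830×33.2 + 6,510×1.3 = 59,940 + 127,156 + 8,463 = 195,559
volume = 2,700 + 3,830 + 6,510 = 13,040 m³
S = 195,559 / 13,040 = 14.9969 ppt

15.00 ppt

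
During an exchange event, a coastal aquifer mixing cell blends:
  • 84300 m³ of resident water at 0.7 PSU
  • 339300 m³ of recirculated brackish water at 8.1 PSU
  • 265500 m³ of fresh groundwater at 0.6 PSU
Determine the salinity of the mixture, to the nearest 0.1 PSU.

Salt balance:
salt = 84,300×0.7 + 339,300×8.1 + 265,500×0.6 = 59,010 + 2,748,330 + 159,300 = 2,966,640
volume = 84,300 + 339,300 + 265,500 = 689,100 m³
S = 2,966,640 / 689,100 = 4.305 PSU

4.3 PSU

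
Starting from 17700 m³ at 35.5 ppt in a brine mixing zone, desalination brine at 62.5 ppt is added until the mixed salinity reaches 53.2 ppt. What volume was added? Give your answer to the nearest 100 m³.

Salt balance: 17,700×35.5 + V×62.5 = (17,700+V)×53.2
628,350 + 62.5V = 941,640 + 53.2V
313,290 = 9.3V
V = 33,687.1 m³

33700 m³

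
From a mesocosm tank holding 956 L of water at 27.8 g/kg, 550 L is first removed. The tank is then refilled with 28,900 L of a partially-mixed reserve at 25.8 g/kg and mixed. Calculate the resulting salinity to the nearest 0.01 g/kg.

25.83 g/kg

Remaining after removal: 406 L at 27.8 g/kg (salt = 11,286.8)
After addition: salt = 11,286.8 + 28,900×25.8 = 756,906.8; volume = 29,306 L
S = 756,906.8 / 29,306 = 25.8277 g/kg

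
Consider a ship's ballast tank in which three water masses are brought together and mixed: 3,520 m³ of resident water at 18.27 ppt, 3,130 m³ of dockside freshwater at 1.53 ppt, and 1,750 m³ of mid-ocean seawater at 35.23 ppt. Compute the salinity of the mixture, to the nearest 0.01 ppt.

Salt balance:
salt = 3,520×18.27 + 3,130×1.53 + 1,750×35.23 = 64,310.4 + 4,788.9 + 61,652.5 = 130,751.8
volume = 3,520 + 3,130 + 1,750 = 8,400 m³
S = 130,751.8 / 8,400 = 15.5657 ppt

15.57 ppt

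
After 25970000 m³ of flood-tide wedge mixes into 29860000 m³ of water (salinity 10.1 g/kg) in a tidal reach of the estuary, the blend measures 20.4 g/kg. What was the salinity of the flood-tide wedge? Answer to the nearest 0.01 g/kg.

32.24 g/kg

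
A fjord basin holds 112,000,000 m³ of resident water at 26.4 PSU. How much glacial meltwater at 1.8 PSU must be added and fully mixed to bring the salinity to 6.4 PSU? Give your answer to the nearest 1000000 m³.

487000000 m³

Salt balance: 112,000,000×26.4 + V×1.8 = (112,000,000+V)×6.4
2,956,800,000 + 1.8V = 716,800,000 + 6.4V
2,240,000,000 = 4.6V
V = 486,956,521.74 m³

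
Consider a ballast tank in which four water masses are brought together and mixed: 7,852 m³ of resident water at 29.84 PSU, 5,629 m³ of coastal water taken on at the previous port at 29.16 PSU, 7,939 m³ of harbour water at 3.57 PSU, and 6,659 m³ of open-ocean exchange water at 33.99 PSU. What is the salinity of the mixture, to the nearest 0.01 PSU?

23.26 PSU

Salt balance:
salt = 7,852×29.84 + 5,629×29.16 + 7,939×3.57 + 6,659×33.99 = 234,303.68 + 164,141.64 + 28,342.23 + 226,339.41 = 653,126.96
volume = 7,852 + 5,629 + 7,939 + 6,659 = 28,079 m³
S = 653,126.96 / 28,079 = 23.2603 PSU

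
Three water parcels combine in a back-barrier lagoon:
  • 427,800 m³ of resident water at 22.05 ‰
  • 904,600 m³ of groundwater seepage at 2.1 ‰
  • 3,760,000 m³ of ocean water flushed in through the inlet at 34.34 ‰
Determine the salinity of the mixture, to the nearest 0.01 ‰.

27.58 ‰

Weighted by volume,
salt = 427,800×22.05 + 904,600×2.1 + 3,760,000×34.34 = 9,432,990 + 1,899,660 + 129,118,400 = 140,451,050
volume = 427,800 + 904,600 + 3,760,000 = 5,092,400 m³
S = 140,451,050 / 5,092,400 = 27.5805 ‰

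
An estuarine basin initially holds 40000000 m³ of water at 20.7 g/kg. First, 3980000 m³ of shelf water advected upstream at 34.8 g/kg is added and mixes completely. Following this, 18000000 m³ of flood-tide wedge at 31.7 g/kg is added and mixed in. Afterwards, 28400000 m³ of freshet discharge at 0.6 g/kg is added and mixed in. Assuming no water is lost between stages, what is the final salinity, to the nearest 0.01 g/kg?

Mass of salt is conserved:
Initial salt = 40,000,000×20.7 = 828,000,000
After stage 1: salt = 828,000,000 + 3,980,000×34.8 = 966,504,000; volume = 43,980,000 m³; S = 21.976 g/kg
After stage 2: salt = 966,504,000 + 18,000,000×31.7 = 1,537,104,000; volume = 61,980,000 m³; S = 24.8 g/kg
After stage 3: salt = 1,537,104,000 + 28,400,000×0.6 = 1,554,144,000; volume = 90,380,000 m³
S = 1,554,144,000 / 90,380,000 = 17.1957 g/kg

17.20 g/kg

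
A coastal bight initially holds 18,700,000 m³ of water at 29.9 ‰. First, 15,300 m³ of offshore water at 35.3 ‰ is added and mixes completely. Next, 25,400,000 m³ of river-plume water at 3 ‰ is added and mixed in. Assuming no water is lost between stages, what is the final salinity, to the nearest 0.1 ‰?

Mass of salt is conserved:
Initial salt = 18,700,000×29.9 = 559,130,000
After stage 1: salt = 559,130,000 + 15,300×35.3 = 559,670,090; volume = 18,715,300 m³; S = 29.904 ‰
After stage 2: salt = 559,670,090 + 25,400,000×3 = 635,870,090; volume = 44,115,300 m³
S = 635,870,090 / 44,115,300 = 14.4138 ‰

14.4 ‰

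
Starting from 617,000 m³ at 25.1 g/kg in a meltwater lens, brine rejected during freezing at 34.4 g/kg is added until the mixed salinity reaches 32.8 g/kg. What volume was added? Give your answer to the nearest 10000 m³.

2970000 m³

Salt balance: 617,000×25.1 + V×34.4 = (617,000+V)×32.8
15,486,700 + 34.4V = 20,237,600 + 32.8V
4,750,900 = 1.6V
V = 2,969,312.5 m³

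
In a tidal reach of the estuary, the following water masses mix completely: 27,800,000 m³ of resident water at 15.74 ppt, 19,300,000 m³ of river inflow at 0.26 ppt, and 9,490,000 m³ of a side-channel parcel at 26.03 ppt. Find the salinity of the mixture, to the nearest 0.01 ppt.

Mass of salt is conserved:
salt = 27,800,000×15.74 + 19,300,000×0.26 + 9,490,000×26.03 = 437,572,000 + 5,018,000 + 247,024,700 = 689,614,700
volume = 27,800,000 + 19,300,000 + 9,490,000 = 56,590,000 m³
S = 689,614,700 / 56,590,000 = 12.1862 ppt

12.19 ppt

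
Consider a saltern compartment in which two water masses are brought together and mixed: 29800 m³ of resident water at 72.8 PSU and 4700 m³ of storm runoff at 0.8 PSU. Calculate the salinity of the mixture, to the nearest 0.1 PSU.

Weighted by volume,
salt = 29,800×72.8 + 4,700×0.8 = 2,169,440 + 3,760 = 2,173,200
volume = 29,800 + 4,700 = 34,500 m³
S = 2,173,200 / 34,500 = 62.991 PSU

63.0 PSU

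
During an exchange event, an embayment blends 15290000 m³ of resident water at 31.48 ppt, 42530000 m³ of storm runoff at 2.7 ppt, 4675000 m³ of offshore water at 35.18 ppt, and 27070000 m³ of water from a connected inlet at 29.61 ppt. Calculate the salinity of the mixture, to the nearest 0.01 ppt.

Salt balance:
salt = 15,290,000×31.48 + 42,530,000×2.7 + 4,675,000×35.18 + 27,070,000×29.61 = 481,329,200 + 114,831,000 + 164,466,500 + 801,542,700 = 1,562,169,400
volume = 15,290,000 + 42,530,000 + 4,675,000 + 27,070,000 = 89,565,000 m³
S = 1,562,169,400 / 89,565,000 = 17.4417 ppt

17.44 ppt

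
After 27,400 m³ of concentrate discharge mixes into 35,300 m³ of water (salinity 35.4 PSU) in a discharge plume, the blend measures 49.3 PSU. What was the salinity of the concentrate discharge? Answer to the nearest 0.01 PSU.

67.21 PSU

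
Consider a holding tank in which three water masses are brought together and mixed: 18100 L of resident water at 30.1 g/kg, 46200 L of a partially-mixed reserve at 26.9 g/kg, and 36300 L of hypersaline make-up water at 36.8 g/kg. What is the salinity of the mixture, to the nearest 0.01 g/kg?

Salt balance:
salt = 18,100×30.1 + 46,200×26.9 + 36,300×36.8 = 544,810 + 1,242,780 + 1,335,840 = 3,123,430
volume = 18,100 + 46,200 + 36,300 = 100,600 L
S = 3,123,430 / 100,600 = 31.048 g/kg

31.05 g/kg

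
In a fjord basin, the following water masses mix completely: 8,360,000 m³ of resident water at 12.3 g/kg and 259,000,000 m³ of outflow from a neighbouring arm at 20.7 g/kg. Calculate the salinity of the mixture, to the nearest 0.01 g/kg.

20.44 g/kg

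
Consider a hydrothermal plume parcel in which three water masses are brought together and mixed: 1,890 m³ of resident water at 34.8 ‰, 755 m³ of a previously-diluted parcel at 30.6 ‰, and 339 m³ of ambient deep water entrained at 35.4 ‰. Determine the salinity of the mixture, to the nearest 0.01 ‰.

Salt balance:
salt = 1,890×34.8 + 755×30.6 + 339×35.4 = 65,772 + 23,103 + 12,000.6 = 100,875.6
volume = 1,890 + 755 + 339 = 2,984 m³
S = 100,875.6 / 2,984 = 33.8055 ‰

33.81 ‰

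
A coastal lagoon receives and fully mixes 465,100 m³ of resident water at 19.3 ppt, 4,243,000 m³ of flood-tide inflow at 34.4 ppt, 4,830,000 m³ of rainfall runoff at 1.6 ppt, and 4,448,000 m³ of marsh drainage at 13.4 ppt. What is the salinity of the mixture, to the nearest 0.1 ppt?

Weighted by volume,
salt = 465,100×19.3 + 4,243,000×34.4 + 4,830,000×1.6 + 4,448,000×13.4 = 8,976,430 + 145,959,200 + 7,728,000 + 59,603,200 = 222,266,830
volume = 465,100 + 4,243,000 + 4,830,000 + 4,448,000 = 13,986,100 m³
S = 222,266,830 / 13,986,100 = 15.892 ppt

15.9 ppt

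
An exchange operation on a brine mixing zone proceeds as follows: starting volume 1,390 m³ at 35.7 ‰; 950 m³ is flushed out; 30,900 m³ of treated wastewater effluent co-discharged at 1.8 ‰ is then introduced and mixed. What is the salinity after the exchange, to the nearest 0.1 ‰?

Remaining after removal: 440 m³ at 35.7 ‰ (salt = 15,708)
After addition: salt = 15,708 + 30,900×1.8 = 71,328; volume = 31,340 m³
S = 71,328 / 31,340 = 2.2759 ‰

2.3 ‰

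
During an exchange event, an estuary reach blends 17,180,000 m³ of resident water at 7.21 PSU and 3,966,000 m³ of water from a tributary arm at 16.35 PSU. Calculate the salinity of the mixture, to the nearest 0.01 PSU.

8.92 PSU

Weighted by volume,
salt = 17,180,000×7.21 + 3,966,000×16.35 = 123,867,800 + 64,844,100 = 188,711,900
volume = 17,180,000 + 3,966,000 = 21,146,000 m³
S = 188,711,900 / 21,146,000 = 8.9242 PSU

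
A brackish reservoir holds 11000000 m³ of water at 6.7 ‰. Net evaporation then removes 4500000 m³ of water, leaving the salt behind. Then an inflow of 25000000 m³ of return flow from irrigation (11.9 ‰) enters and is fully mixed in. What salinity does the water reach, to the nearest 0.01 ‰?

After evaporation: salt = 11,000,000×6.7 = 73,700,000; volume = 11,000,000 − 4,500,000 = 6,500,000 m³
After mixing: salt = 73,700,000 + 25,000,000×11.9 = 371,200,000; volume = 6,500,000 + 25,000,000 = 31,500,000 m³
S = 371,200,000 / 31,500,000 = 11.7841 ‰

11.78 ‰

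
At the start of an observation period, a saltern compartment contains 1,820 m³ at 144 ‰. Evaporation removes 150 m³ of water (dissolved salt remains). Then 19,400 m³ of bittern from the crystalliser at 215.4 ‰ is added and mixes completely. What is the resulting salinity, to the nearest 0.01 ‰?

After evaporation: salt = 1,820×144 = 262,080; volume = 1,820 − 150 = 1,670 m³
After mixing: salt = 262,080 + 19,400×215.4 = 4,440,840; volume = 1,670 + 19,400 = 21,070 m³
S = 4,440,840 / 21,070 = 210.766 ‰

210.77 ‰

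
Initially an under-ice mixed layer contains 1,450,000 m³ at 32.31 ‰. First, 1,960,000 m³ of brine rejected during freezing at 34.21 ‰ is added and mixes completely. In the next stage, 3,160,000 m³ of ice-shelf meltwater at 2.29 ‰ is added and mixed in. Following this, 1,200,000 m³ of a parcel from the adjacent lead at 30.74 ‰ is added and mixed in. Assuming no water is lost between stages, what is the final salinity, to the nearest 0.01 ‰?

Conserving salt mass:
Initial salt = 1,450,000×32.31 = 46,849,500
After stage 1: salt = 46,849,500 + 1,960,000×34.21 = 113,901,100; volume = 3,410,000 m³; S = 33.402 ‰
After stage 2: salt = 113,901,100 + 3,160,000×2.29 = 121,137,500; volume = 6,570,000 m³; S = 18.438 ‰
After stage 3: salt = 121,137,500 + 1,200,000×30.74 = 158,025,500; volume = 7,770,000 m³
S = 158,025,500 / 7,770,000 = 20.3379 ‰

20.34 ‰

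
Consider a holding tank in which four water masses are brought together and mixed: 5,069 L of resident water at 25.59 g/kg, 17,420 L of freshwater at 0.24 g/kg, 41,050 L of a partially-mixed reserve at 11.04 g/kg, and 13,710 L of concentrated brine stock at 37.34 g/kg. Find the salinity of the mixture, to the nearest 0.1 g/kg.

14.2 g/kg

Total salt / total volume:
salt = 5,069×25.59 + 17,420×0.24 + 41,050×11.04 + 13,710×37.34 = 129,715.71 + 4,180.8 + 453,192 + 511,931.4 = 1,099,019.91
volume = 5,069 + 17,420 + 41,050 + 13,710 = 77,249 L
S = 1,099,019.91 / 77,249 = 14.227 g/kg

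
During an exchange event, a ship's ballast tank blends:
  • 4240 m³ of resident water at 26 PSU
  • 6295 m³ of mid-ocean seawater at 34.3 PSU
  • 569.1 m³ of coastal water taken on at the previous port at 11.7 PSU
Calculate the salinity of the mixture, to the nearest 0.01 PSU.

Total salt / total volume:
salt = 4,240×26 + 6,295×34.3 + 569.1×11.7 = 110,240 + 215,918.5 + 6,658.47 = 332,816.97
volume = 4,240 + 6,295 + 569.1 = 11,104.1 m³
S = 332,816.97 / 11,104.1 = 29.9724 PSU

29.97 PSU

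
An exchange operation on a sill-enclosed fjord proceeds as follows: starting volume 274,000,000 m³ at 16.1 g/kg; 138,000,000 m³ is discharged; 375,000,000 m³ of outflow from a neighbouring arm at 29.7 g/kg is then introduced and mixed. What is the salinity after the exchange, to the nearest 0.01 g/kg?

26.08 g/kg

Remaining after removal: 136,000,000 m³ at 16.1 g/kg (salt = 2,189,600,000)
After addition: salt = 2,189,600,000 + 375,000,000×29.7 = 13,327,100,000; volume = 511,000,000 m³
S = 13,327,100,000 / 511,000,000 = 26.0804 g/kg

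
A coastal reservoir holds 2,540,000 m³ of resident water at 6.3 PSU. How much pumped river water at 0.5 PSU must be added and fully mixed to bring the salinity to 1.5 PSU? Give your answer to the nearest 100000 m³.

12200000 m³

Salt balance: 2,540,000×6.3 + V×0.5 = (2,540,000+V)×1.5
16,002,000 + 0.5V = 3,810,000 + 1.5V
12,192,000 = 1V
V = 12,192,000 m³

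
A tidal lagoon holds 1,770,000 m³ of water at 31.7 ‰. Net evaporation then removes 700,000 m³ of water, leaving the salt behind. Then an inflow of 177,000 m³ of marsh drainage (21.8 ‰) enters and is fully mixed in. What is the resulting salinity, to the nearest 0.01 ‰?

48.09 ‰

After evaporation: salt = 1,770,000×31.7 = 56,109,000; volume = 1,770,000 − 700,000 = 1,070,000 m³
After mixing: salt = 56,109,000 + 177,000×21.8 = 59,967,600; volume = 1,070,000 + 177,000 = 1,247,000 m³
S = 59,967,600 / 1,247,000 = 48.0895 ‰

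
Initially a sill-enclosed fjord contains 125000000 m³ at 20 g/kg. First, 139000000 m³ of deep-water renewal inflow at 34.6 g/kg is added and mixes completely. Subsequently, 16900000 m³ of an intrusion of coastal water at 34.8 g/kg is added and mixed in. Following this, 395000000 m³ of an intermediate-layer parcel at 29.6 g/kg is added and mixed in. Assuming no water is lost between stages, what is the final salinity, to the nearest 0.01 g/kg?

28.98 g/kg

Total salt / total volume:
Initial salt = 125,000,000×20 = 2,500,000,000
After stage 1: salt = 2,500,000,000 + 139,000,000×34.6 = 7,309,400,000; volume = 264,000,000 m³; S = 27.687 g/kg
After stage 2: salt = 7,309,400,000 + 16,900,000×34.8 = 7,897,520,000; volume = 280,900,000 m³; S = 28.115 g/kg
After stage 3: salt = 7,897,520,000 + 395,000,000×29.6 = 19,589,520,000; volume = 675,900,000 m³
S = 19,589,520,000 / 675,900,000 = 28.9829 g/kg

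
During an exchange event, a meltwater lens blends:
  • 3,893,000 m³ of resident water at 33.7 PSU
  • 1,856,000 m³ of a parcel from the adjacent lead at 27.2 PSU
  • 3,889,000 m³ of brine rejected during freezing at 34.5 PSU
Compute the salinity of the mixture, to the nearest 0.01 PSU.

By conservation of dissolved salt,
salt = 3,893,000×33.7 + 1,856,000×27.2 + 3,889,000×34.5 = 131,194,100 + 50,483,200 + 134,170,500 = 315,847,800
volume = 3,893,000 + 1,856,000 + 3,889,000 = 9,638,000 m³
S = 315,847,800 / 9,638,000 = 32.7711 PSU

32.77 PSU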